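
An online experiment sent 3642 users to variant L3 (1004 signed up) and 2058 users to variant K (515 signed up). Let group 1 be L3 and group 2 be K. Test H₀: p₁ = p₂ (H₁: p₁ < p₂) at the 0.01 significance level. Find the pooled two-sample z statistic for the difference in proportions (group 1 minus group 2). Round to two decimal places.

z = 2.09

p̂₁ = 1004/3642 ≈ 0.2757, p̂₂ = 515/2058 ≈ 0.2502.
Pooled p̂ = (1004+515)/(3642+2058) = 1519/5700 = 0.2665.
SE = √(p̂(1−p̂)(1/n₁+1/n₂)) = √(0.2665·0.7335·0.000760483) = √(0.000148654) = 0.0122.
z = (0.2757 − 0.2502)/0.0122 = 0.0255/0.0122 = 2.09.
p-value = P(Z < 2.086) ≈ 0.9815. With α = 0.01, fail to reject H₀.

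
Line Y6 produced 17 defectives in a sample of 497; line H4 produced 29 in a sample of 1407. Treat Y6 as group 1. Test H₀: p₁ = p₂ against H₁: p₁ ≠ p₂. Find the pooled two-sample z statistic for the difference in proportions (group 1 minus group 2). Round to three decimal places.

p̂₁ = 17/497 = 0.034205, p̂₂ = 29/1407 = 0.020611.
Pooled p̂ = (17+29)/(497+1407) = 46/1904 = 0.024160.
SE = √(p̂(1−p̂)(1/n₁+1/n₂)) = √(0.024160·0.975840·0.0027228) = √(6.41928e-05) = 0.008012.
z = (0.034205 − 0.020611)/0.008012 = 0.013594/0.008012 = 1.697.

z = 1.697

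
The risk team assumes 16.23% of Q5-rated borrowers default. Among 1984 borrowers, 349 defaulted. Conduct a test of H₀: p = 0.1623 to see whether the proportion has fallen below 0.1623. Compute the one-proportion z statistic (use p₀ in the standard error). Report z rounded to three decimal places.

p̂ = 349/1984 ≈ 0.17591.
Standard error under H₀: √(0.1623×0.8377/1984) = 0.00828.
z = (0.17591 − 0.1623)/0.00828 = 0.01361/0.00828 = 1.644.
p-value = P(Z < 1.644) ≈ 0.9499.

z = 1.644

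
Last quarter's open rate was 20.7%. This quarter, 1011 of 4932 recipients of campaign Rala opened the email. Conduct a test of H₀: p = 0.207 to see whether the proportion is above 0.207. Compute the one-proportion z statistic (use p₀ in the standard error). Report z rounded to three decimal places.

p̂ = 1011/4932 ≈ 0.204988.
Under H₀, SE = √(0.207·0.793/4932) = √(3.32828e-05) = 0.005769.
z = (0.204988 − 0.207)/0.005769 = -0.002012/0.005769 = -0.349.

z = -0.349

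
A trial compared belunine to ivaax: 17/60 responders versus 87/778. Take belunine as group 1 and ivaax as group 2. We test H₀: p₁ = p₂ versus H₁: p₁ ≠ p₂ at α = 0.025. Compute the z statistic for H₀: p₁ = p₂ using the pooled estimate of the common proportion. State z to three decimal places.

p̂₁ = 17/60 ≈ 0.28333, p̂₂ = 87/778 ≈ 0.11183.
Pooled p̂ = (17+87)/(60+778) = 104/838 = 0.12411.
SE = √(p̂(1−p̂)(1/n₁+1/n₂)) = √(0.12411·0.87589·0.017952) = √(0.00195144) = 0.04418.
z = (0.28333 − 0.11183)/0.04418 = 0.17150/0.04418 = 3.882.
p-value = 2·P(Z > 3.882) ≈ 0.0001; since p < α = 0.025, reject H₀.

z = 3.882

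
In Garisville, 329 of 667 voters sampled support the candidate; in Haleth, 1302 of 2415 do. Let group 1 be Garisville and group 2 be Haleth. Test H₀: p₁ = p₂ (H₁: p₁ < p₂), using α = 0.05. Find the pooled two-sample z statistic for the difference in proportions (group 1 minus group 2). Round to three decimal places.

p̂₁ = 329/667 ≈ 0.493253, p̂₂ = 1302/2415 ≈ 0.539130.
Pooled p̂ = (329+1302)/(667+2415) = 1631/3082 = 0.529202.
SE = √(0.249147 × 0.00191333) = 0.021833.
z = (0.493253 − 0.539130)/0.021833 = -0.045877/0.021833 = -2.101.
p-value = P(Z < -2.101) ≈ 0.0178; since p < α = 0.05, reject H₀.

z = -2.101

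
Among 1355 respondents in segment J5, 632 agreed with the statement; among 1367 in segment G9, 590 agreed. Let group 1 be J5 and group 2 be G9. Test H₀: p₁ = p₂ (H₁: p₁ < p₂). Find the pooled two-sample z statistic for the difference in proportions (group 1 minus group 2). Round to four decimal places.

p̂₁ = 632/1355 = 0.466421, p̂₂ = 590/1367 = 0.431602.
Pooled p̂ = (632+590)/(1355+1367) = 1222/2722 = 0.448935.
SE = √(0.247392 × 0.00146954) = 0.019067.
z = (0.466421 − 0.431602)/0.019067 = 0.034819/0.019067 = 1.8261.

z = 1.8261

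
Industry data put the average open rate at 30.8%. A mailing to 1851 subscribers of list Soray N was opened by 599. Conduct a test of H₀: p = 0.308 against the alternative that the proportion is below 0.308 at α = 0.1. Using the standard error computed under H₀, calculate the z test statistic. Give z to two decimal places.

p̂ = 599/1851 ≈ 0.32361.
Under H₀, SE = √(0.308·0.692/1851) = √(0.000115146) = 0.01073.
z = (0.32361 − 0.308)/0.01073 = 0.01561/0.01073 = 1.45.
p-value = P(Z < 1.455) ≈ 0.9271, so at α = 0.1 we fail to reject H₀.

z = 1.45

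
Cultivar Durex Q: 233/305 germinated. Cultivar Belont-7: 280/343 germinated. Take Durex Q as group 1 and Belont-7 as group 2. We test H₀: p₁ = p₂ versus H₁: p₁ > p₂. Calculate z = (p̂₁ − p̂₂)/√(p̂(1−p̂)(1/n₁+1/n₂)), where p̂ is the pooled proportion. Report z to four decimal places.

p̂₁ = 233/305 = 0.763934, p̂₂ = 280/343 = 0.816327.
Pooled p̂ = (233+280)/(305+343) = 513/648 = 0.791667.
SE = √(p̂(1−p̂)(1/n₁+1/n₂)) = √(0.791667·0.208333·0.00619414) = √(0.0010216) = 0.031963.
z = (0.763934 − 0.816327)/0.031963 = -0.052393/0.031963 = -1.6392.

z = -1.6392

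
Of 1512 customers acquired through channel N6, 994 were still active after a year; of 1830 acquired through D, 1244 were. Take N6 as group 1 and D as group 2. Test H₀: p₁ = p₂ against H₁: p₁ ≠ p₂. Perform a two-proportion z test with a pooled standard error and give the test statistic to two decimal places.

p̂₁ = 994/1512 = 0.6574, p̂₂ = 1244/1830 = 0.6798.
Pooled p̂ = (994+1244)/(1512+1830) = 2238/3342 = 0.6697.
SE = √(p̂(1−p̂)(1/n₁+1/n₂)) = √(0.6697·0.3303·0.00120782) = √(0.00026719) = 0.0163.
z = (0.6574 − 0.6798)/0.0163 = -0.0224/0.0163 = -1.37.

z = -1.37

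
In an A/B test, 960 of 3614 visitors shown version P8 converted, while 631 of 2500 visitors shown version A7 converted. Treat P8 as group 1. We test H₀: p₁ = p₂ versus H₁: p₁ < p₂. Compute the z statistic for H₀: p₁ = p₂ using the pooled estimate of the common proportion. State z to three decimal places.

p̂₁ = 960/3614 ≈ 0.265634, p̂₂ = 631/2500 ≈ 0.252400.
Pooled p̂ = (960+631)/(3614+2500) = 1591/6114 = 0.260222.
SE = √(0.192507 × 0.000676702) = 0.011414.
z = (0.265634 − 0.252400)/0.011414 = 0.013234/0.011414 = 1.159.

z = 1.159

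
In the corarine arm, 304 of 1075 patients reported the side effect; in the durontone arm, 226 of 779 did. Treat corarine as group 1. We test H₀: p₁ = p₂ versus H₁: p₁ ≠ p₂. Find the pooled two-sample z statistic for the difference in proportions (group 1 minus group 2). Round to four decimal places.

p̂₁ = 304/1075 = 0.282791, p̂₂ = 226/779 = 0.290116.
Pooled p̂ = (304+226)/(1075+779) = 530/1854 = 0.285868.
SE = √(0.204148 × 0.00221393) = 0.021260.
z = (0.282791 − 0.290116)/0.021260 = -0.007325/0.021260 = -0.3445.
p-value = 2·P(Z > 0.345) ≈ 0.7304.

z = -0.3445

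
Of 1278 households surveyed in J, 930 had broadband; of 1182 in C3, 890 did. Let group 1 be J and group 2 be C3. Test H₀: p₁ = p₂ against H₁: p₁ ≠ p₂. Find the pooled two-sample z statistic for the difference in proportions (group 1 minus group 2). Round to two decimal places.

z = -1.43

p̂₁ = 930/1278 = 0.7277, p̂₂ = 890/1182 = 0.7530.
Pooled p̂ = (930+890)/(1278+1182) = 1820/2460 = 0.7398.
SE = √(p̂(1−p̂)(1/n₁+1/n₂)) = √(0.7398·0.2602·0.0016285) = √(0.00031345) = 0.0177.
z = (0.7277 − 0.7530)/0.0177 = -0.0253/0.0177 = -1.43.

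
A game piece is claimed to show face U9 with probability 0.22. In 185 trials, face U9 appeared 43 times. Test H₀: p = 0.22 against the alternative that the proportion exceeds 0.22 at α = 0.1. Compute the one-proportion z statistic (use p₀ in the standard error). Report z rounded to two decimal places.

p̂ = 43/185 ≈ 0.2324.
Under H₀, SE = √(0.22·0.78/185) = √(0.000927568) = 0.0305.
z = (0.2324 − 0.22)/0.0305 = 0.0124/0.0305 = 0.41.
p-value = P(Z > 0.408) ≈ 0.3416, so at α = 0.1 we fail to reject H₀.

z = 0.41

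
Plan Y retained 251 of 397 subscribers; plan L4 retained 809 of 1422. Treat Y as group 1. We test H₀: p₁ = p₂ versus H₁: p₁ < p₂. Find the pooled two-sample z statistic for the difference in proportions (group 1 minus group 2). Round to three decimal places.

p̂₁ = 251/397 = 0.63224, p̂₂ = 809/1422 = 0.56892.
Pooled p̂ = (251+809)/(397+1422) = 1060/1819 = 0.58274.
SE = √(p̂(1−p̂)(1/n₁+1/n₂)) = √(0.58274·0.41726·0.00322213) = √(0.000783474) = 0.02799.
z = (0.63224 − 0.56892)/0.02799 = 0.06332/0.02799 = 2.262.

z = 2.262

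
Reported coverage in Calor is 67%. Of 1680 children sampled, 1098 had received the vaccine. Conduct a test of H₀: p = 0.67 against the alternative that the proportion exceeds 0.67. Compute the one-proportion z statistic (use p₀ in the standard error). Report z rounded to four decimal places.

z = -1.4321

p̂ = 1098/1680 ≈ 0.653571.
Standard error under H₀: √(0.67×0.33/1680) = 0.011472.
z = (0.653571 − 0.67)/0.011472 = -0.016429/0.011472 = -1.4321.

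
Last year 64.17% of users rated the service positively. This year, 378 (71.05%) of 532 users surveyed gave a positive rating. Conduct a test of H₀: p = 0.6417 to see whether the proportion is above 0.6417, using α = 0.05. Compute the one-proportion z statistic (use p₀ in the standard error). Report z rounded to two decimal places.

p̂ = 378/532 = 0.7105.
SE = √(p₀(1−p₀)/n) = √(0.22992/532) = 0.0208.
z = (0.7105 − 0.6417)/0.0208 = 0.0688/0.0208 = 3.31.
p-value = P(Z > 3.311) ≈ 0.0005, so at α = 0.05 we reject H₀.

z = 3.31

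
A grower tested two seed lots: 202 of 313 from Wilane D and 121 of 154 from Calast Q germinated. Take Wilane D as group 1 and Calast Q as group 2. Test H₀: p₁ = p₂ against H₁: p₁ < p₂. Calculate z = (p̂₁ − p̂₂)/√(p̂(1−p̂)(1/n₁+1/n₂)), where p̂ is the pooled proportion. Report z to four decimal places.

z = -3.0875

p̂₁ = 202/313 = 0.645367, p̂₂ = 121/154 = 0.785714.
Pooled p̂ = (202+121)/(313+154) = 323/467 = 0.691649.
SE = √(p̂(1−p̂)(1/n₁+1/n₂)) = √(0.691649·0.308351·0.00968839) = √(0.00206625) = 0.045456.
z = (0.645367 − 0.785714)/0.045456 = -0.140347/0.045456 = -3.0875.
p-value = P(Z < -3.088) ≈ 0.0010.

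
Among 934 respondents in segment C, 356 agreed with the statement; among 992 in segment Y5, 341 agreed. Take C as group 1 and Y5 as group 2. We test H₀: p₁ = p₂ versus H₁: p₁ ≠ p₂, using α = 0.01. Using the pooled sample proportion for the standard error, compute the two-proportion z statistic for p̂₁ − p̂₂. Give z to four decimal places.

z = 1.7073

p̂₁ = 356/934 ≈ 0.381156, p̂₂ = 341/992 ≈ 0.343750.
Pooled p̂ = (356+341)/(934+992) = 697/1926 = 0.361890.
SE = √(0.230926 × 0.00207873) = 0.021910.
z = (0.381156 − 0.343750)/0.021910 = 0.037406/0.021910 = 1.7073.
Two-sided p-value ≈ 2·Φ(−1.707) = 0.0878, so at α = 0.01 we fail to reject H₀.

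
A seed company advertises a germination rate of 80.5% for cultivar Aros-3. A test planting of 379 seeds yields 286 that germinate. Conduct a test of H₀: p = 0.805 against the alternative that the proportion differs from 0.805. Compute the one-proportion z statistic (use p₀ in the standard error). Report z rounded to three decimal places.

p̂ = 286/379 ≈ 0.75462.
Standard error under H₀: √(0.805×0.195/379) = 0.02035.
z = (0.75462 − 0.805)/0.02035 = -0.05038/0.02035 = -2.476.

z = -2.476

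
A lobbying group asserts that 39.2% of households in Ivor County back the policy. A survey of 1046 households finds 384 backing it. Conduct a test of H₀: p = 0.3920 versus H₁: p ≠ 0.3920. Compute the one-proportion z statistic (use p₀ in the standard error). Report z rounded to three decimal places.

p̂ = 384/1046 ≈ 0.36711.
Under H₀, SE = √(0.392·0.608/1046) = √(0.000227855) = 0.01509.
z = (0.36711 − 0.392)/0.01509 = -0.02489/0.01509 = -1.649.
Two-sided p-value ≈ 2·Φ(−1.649) = 0.0992.

z = -1.649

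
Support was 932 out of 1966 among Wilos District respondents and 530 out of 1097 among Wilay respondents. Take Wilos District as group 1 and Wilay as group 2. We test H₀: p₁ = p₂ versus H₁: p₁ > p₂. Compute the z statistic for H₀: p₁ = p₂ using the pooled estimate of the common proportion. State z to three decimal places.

p̂₁ = 932/1966 = 0.47406, p̂₂ = 530/1097 = 0.48314.
Pooled p̂ = (932+530)/(1966+1097) = 1462/3063 = 0.47731.
SE = √(p̂(1−p̂)(1/n₁+1/n₂)) = √(0.47731·0.52269·0.00142022) = √(0.000354325) = 0.01882.
z = (0.47406 − 0.48314)/0.01882 = -0.00908/0.01882 = -0.482.
p-value = P(Z > -0.482) ≈ 0.6852.

z = -0.482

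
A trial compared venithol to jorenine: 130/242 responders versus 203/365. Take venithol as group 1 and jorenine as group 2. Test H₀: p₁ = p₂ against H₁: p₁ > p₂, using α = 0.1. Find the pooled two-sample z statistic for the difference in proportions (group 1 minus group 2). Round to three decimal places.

z = -0.460

p̂₁ = 130/242 = 0.53719, p̂₂ = 203/365 = 0.55616.
Pooled p̂ = (130+203)/(242+365) = 333/607 = 0.54860.
SE = √(0.247638 × 0.00687196) = 0.04125.
z = (0.53719 − 0.55616)/0.04125 = -0.01897/0.04125 = -0.460.
p-value = P(Z > -0.460) ≈ 0.6772. With α = 0.1, fail to reject H₀.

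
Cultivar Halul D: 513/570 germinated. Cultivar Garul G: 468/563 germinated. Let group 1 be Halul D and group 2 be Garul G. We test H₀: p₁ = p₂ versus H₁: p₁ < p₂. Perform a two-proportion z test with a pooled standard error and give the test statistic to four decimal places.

p̂₁ = 513/570 ≈ 0.9000000, p̂₂ = 468/563 ≈ 0.8312611.
Pooled p̂ = (513+468)/(570+563) = 981/1133 = 0.8658429.
SE = √(0.116159 × 0.00353058) = 0.0202512.
z = (0.9000000 − 0.8312611)/0.0202512 = 0.0687389/0.0202512 = 3.3943.
p-value = P(Z < 3.394) ≈ 0.9997.

z = 3.3943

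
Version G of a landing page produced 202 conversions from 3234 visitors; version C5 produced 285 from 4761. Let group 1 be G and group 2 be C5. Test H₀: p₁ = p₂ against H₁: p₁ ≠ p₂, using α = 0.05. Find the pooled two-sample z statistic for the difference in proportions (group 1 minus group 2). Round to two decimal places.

p̂₁ = 202/3234 ≈ 0.06246, p̂₂ = 285/4761 ≈ 0.05986.
Pooled p̂ = (202+285)/(3234+4761) = 487/7995 = 0.06091.
SE = √(0.0572027 × 0.000519255) = 0.00545.
z = (0.06246 − 0.05986)/0.00545 = 0.00260/0.00545 = 0.48.
Two-sided p-value ≈ 2·Φ(−0.477) = 0.6333; since p > α = 0.05, fail to reject H₀.

z = 0.48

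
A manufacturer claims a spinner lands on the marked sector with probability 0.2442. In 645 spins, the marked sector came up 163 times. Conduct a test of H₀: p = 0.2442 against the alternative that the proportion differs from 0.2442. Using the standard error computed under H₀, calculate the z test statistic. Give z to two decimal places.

z = 0.50

p̂ = 163/645 ≈ 0.2527.
Under H₀, SE = √(0.2442·0.7558/645) = √(0.000286149) = 0.0169.
z = (0.2527 − 0.2442)/0.0169 = 0.0085/0.0169 = 0.50.
Two-sided p-value ≈ 2·Φ(−0.503) = 0.6148.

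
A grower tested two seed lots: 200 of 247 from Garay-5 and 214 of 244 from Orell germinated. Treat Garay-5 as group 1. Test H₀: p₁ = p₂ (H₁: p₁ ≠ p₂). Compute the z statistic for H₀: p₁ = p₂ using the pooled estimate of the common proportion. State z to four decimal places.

p̂₁ = 200/247 = 0.8097166, p̂₂ = 214/244 = 0.8770492.
Pooled p̂ = (200+214)/(247+244) = 414/491 = 0.8431772.
SE = √(0.132229 × 0.00814694) = 0.0328217.
z = (0.8097166 − 0.8770492)/0.0328217 = -0.0673326/0.0328217 = -2.0515.

z = -2.0515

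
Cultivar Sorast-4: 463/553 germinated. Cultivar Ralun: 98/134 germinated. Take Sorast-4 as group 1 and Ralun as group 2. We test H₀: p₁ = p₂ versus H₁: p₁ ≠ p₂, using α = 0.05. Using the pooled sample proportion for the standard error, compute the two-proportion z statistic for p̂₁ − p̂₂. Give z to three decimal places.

z = 2.842

p̂₁ = 463/553 ≈ 0.83725, p̂₂ = 98/134 ≈ 0.73134.
Pooled p̂ = (463+98)/(553+134) = 561/687 = 0.81659.
SE = √(0.149768 × 0.009271) = 0.03726.
z = (0.83725 − 0.73134)/0.03726 = 0.10591/0.03726 = 2.842.
Two-sided p-value ≈ 2·Φ(−2.842) = 0.0045, so at α = 0.05 we reject H₀.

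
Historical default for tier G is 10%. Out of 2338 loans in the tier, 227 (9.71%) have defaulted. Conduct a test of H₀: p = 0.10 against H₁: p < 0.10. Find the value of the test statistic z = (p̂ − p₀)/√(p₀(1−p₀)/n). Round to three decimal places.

p̂ = 227/2338 = 0.09709.
Standard error under H₀: √(0.1×0.9/2338) = 0.00620.
z = (0.09709 − 0.1)/0.00620 = -0.00291/0.00620 = -0.469.
p-value = P(Z < -0.469) ≈ 0.3196.

z = -0.469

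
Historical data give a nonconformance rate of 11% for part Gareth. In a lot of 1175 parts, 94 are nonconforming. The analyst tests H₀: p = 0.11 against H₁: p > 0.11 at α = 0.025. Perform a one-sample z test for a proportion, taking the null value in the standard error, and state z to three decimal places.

z = -3.287

p̂ = 94/1175 ≈ 0.080000.
Under H₀, SE = √(0.11·0.89/1175) = √(8.33191e-05) = 0.009128.
z = (0.080000 − 0.11)/0.009128 = -0.030000/0.009128 = -3.287.
p-value = P(Z > -3.287) ≈ 0.9995. With α = 0.025, fail to reject H₀.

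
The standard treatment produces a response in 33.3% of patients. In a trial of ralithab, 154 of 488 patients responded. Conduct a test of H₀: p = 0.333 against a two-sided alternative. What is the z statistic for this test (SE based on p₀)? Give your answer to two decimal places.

p̂ = 154/488 = 0.3156.
Under H₀, SE = √(0.333·0.667/488) = √(0.000455145) = 0.0213.
z = (0.3156 − 0.333)/0.0213 = -0.0174/0.0213 = -0.82.

z = -0.82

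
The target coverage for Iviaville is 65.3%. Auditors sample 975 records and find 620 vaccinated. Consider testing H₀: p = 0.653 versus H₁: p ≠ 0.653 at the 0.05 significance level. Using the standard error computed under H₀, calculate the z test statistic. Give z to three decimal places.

p̂ = 620/975 ≈ 0.63590.
Under H₀, SE = √(0.653·0.347/975) = √(0.000232401) = 0.01524.
z = (0.63590 − 0.653)/0.01524 = -0.01710/0.01524 = -1.122.
Two-sided p-value ≈ 2·Φ(−1.122) = 0.2619; since p > α = 0.05, fail to reject H₀.

z = -1.122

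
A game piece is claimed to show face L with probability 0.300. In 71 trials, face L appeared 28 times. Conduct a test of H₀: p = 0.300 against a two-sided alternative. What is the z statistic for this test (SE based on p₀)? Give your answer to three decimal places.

z = 1.735

p̂ = 28/71 = 0.39437.
Standard error under H₀: √(0.3×0.7/71) = 0.05439.
z = (0.39437 − 0.3)/0.05439 = 0.09437/0.05439 = 1.735.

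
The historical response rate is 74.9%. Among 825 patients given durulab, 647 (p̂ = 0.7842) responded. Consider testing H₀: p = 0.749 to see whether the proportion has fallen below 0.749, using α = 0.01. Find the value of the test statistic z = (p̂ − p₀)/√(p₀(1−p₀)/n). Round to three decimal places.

p̂ = 647/825 = 0.784242.
Under H₀, SE = √(0.749·0.251/825) = √(0.000227878) = 0.015096.
z = (0.784242 − 0.749)/0.015096 = 0.035242/0.015096 = 2.335.
p-value = P(Z < 2.335) ≈ 0.9902; since p > α = 0.01, fail to reject H₀.

z = 2.335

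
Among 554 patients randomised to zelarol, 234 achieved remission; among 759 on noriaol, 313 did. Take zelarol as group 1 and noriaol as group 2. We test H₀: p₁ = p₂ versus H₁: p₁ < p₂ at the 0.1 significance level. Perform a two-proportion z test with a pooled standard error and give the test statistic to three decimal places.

z = 0.363

p̂₁ = 234/554 = 0.42238, p̂₂ = 313/759 = 0.41238.
Pooled p̂ = (234+313)/(554+759) = 547/1313 = 0.41660.
SE = √(p̂(1−p̂)(1/n₁+1/n₂)) = √(0.41660·0.58340·0.00312258) = √(0.000758927) = 0.02755.
z = (0.42238 − 0.41238)/0.02755 = 0.01000/0.02755 = 0.363.
p-value = P(Z < 0.363) ≈ 0.6417; since p > α = 0.1, fail to reject H₀.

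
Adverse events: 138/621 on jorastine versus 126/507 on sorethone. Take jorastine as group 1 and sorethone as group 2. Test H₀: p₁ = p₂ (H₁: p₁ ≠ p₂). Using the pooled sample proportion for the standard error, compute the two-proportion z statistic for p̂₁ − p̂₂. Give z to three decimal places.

z = -1.038

p̂₁ = 138/621 = 0.22222, p̂₂ = 126/507 = 0.24852.
Pooled p̂ = (138+126)/(621+507) = 264/1128 = 0.23404.
SE = √(0.179267 × 0.00358269) = 0.02534.
z = (0.22222 − 0.24852)/0.02534 = -0.02630/0.02534 = -1.038.
p-value = 2·P(Z > 1.038) ≈ 0.2994.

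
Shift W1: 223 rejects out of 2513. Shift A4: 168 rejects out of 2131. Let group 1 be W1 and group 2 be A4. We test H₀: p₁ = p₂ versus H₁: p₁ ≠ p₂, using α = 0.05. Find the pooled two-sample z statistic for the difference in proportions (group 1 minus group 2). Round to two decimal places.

p̂₁ = 223/2513 = 0.0887, p̂₂ = 168/2131 = 0.0788.
Pooled p̂ = (223+168)/(2513+2131) = 391/4644 = 0.0842.
SE = √(0.0771059 × 0.000867194) = 0.0082.
z = (0.0887 − 0.0788)/0.0082 = 0.0099/0.0082 = 1.21.
p-value = 2·P(Z > 1.211) ≈ 0.2259, so at α = 0.05 we fail to reject H₀.

z = 1.21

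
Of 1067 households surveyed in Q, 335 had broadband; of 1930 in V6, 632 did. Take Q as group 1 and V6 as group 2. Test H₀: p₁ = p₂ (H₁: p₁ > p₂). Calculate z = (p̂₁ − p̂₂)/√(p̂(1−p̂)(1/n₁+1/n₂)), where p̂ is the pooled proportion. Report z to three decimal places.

z = -0.757

p̂₁ = 335/1067 ≈ 0.31396, p̂₂ = 632/1930 ≈ 0.32746.
Pooled p̂ = (335+632)/(1067+1930) = 967/2997 = 0.32266.
SE = √(p̂(1−p̂)(1/n₁+1/n₂)) = √(0.32266·0.67734·0.00145534) = √(0.000318064) = 0.01783.
z = (0.31396 − 0.32746)/0.01783 = -0.01350/0.01783 = -0.757.
p-value = P(Z > -0.757) ≈ 0.7754.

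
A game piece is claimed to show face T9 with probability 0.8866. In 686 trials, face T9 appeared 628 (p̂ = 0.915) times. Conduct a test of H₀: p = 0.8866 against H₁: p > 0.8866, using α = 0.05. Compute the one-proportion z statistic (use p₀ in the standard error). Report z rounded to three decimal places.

p̂ = 628/686 ≈ 0.915452.
Standard error under H₀: √(0.8866×0.1134/686) = 0.012106.
z = (0.915452 − 0.8866)/0.012106 = 0.028852/0.012106 = 2.383.
p-value = P(Z > 2.383) ≈ 0.0086; since p < α = 0.05, reject H₀.

z = 2.383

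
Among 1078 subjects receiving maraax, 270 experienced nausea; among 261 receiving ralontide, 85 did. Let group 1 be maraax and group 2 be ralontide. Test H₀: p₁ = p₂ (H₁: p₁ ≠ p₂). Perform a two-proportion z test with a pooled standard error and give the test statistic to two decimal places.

p̂₁ = 270/1078 = 0.2505, p̂₂ = 85/261 = 0.3257.
Pooled p̂ = (270+85)/(1078+261) = 355/1339 = 0.2651.
SE = √(0.194833 × 0.00475906) = 0.0305.
z = (0.2505 − 0.3257)/0.0305 = -0.0752/0.0305 = -2.47.

z = -2.47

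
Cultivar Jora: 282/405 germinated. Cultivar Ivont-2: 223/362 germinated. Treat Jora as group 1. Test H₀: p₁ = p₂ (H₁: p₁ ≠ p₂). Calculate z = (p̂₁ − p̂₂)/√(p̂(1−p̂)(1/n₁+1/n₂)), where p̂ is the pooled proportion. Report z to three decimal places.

p̂₁ = 282/405 ≈ 0.696296, p̂₂ = 223/362 ≈ 0.616022.
Pooled p̂ = (282+223)/(405+362) = 505/767 = 0.658409.
SE = √(0.224906 × 0.00523157) = 0.034302.
z = (0.696296 − 0.616022)/0.034302 = 0.080274/0.034302 = 2.340.
p-value = 2·P(Z > 2.340) ≈ 0.0193.

z = 2.340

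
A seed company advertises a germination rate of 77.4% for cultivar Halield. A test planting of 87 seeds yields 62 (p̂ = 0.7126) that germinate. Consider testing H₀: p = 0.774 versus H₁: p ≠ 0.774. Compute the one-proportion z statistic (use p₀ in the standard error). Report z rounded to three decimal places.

p̂ = 62/87 ≈ 0.71264.
SE = √(p₀(1−p₀)/n) = √(0.17492/87) = 0.04484.
z = (0.71264 − 0.774)/0.04484 = -0.06136/0.04484 = -1.368.
p-value = 2·P(Z > 1.368) ≈ 0.1712.

z = -1.368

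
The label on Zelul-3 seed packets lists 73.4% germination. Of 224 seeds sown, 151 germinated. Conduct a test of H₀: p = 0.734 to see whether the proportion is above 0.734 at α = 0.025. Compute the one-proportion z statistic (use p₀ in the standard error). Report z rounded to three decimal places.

z = -2.029

p̂ = 151/224 = 0.67411.
Under H₀, SE = √(0.734·0.266/224) = √(0.000871625) = 0.02952.
z = (0.67411 − 0.734)/0.02952 = -0.05989/0.02952 = -2.029.
p-value = P(Z > -2.029) ≈ 0.9788, so at α = 0.025 we fail to reject H₀.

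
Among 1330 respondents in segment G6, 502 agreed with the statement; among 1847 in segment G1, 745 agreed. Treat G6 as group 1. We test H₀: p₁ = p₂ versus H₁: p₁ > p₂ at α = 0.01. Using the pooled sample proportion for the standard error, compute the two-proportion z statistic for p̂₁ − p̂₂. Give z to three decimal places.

z = -1.476

p̂₁ = 502/1330 ≈ 0.37744, p̂₂ = 745/1847 ≈ 0.40336.
Pooled p̂ = (502+745)/(1330+1847) = 1247/3177 = 0.39251.
SE = √(0.238446 × 0.0012933) = 0.01756.
z = (0.37744 − 0.40336)/0.01756 = -0.02592/0.01756 = -1.476.
p-value = P(Z > -1.476) ≈ 0.9300, so at α = 0.01 we fail to reject H₀.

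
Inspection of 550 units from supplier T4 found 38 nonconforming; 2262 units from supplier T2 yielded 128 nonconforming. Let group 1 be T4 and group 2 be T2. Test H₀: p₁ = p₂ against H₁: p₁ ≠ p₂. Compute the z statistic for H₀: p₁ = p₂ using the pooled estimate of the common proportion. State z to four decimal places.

p̂₁ = 38/550 ≈ 0.069091, p̂₂ = 128/2262 ≈ 0.056587.
Pooled p̂ = (38+128)/(550+2262) = 166/2812 = 0.059033.
SE = √(0.0555479 × 0.00226027) = 0.011205.
z = (0.069091 − 0.056587)/0.011205 = 0.012504/0.011205 = 1.1159.

z = 1.1159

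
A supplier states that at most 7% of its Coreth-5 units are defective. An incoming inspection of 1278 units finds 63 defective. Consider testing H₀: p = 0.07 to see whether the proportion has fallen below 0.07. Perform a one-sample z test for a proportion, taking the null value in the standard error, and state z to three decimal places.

p̂ = 63/1278 = 0.049296.
Standard error under H₀: √(0.07×0.93/1278) = 0.007137.
z = (0.049296 − 0.07)/0.007137 = -0.020704/0.007137 = -2.901.

z = -2.901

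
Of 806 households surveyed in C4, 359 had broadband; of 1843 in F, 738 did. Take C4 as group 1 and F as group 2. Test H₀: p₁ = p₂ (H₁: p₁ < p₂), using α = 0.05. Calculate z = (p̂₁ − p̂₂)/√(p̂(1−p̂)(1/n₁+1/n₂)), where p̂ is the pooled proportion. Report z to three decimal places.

p̂₁ = 359/806 = 0.445409, p̂₂ = 738/1843 = 0.400434.
Pooled p̂ = (359+738)/(806+1843) = 1097/2649 = 0.414119.
SE = √(p̂(1−p̂)(1/n₁+1/n₂)) = √(0.414119·0.585881·0.00178329) = √(0.000432669) = 0.020801.
z = (0.445409 − 0.400434)/0.020801 = 0.044975/0.020801 = 2.162.
p-value = P(Z < 2.162) ≈ 0.9847, so at α = 0.05 we fail to reject H₀.

z = 2.162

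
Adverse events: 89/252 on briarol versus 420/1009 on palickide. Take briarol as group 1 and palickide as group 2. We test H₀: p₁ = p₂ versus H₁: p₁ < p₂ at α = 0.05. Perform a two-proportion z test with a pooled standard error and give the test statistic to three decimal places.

z = -1.826

p̂₁ = 89/252 ≈ 0.35317, p̂₂ = 420/1009 ≈ 0.41625.
Pooled p̂ = (89+420)/(252+1009) = 509/1261 = 0.40365.
SE = √(p̂(1−p̂)(1/n₁+1/n₂)) = √(0.40365·0.59635·0.00495933) = √(0.00119379) = 0.03455.
z = (0.35317 − 0.41625)/0.03455 = -0.06308/0.03455 = -1.826.
p-value = P(Z < -1.826) ≈ 0.0340; since p < α = 0.05, reject H₀.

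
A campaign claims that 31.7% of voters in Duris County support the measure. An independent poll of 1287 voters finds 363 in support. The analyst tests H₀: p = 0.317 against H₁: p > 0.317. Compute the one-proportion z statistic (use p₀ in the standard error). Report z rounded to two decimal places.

p̂ = 363/1287 = 0.28205.
Under H₀, SE = √(0.317·0.683/1287) = √(0.000168229) = 0.01297.
z = (0.28205 − 0.317)/0.01297 = -0.03495/0.01297 = -2.69.
p-value = P(Z > -2.695) ≈ 0.9965.

z = -2.69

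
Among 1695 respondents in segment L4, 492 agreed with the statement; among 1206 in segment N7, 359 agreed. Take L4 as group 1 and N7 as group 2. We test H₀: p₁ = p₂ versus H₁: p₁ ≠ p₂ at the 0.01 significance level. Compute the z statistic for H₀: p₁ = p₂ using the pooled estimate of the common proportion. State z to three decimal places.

p̂₁ = 492/1695 = 0.29027, p̂₂ = 359/1206 = 0.29768.
Pooled p̂ = (492+359)/(1695+1206) = 851/2901 = 0.29335.
SE = √(p̂(1−p̂)(1/n₁+1/n₂)) = √(0.29335·0.70665·0.00141916) = √(0.000294184) = 0.01715.
z = (0.29027 − 0.29768)/0.01715 = -0.00741/0.01715 = -0.432.
p-value = 2·P(Z > 0.432) ≈ 0.6656, so at α = 0.01 we fail to reject H₀.

z = -0.432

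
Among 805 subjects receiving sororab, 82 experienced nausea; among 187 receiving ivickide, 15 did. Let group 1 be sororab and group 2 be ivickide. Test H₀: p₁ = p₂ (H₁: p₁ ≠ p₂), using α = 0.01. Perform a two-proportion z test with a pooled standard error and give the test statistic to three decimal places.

z = 0.898

p̂₁ = 82/805 ≈ 0.10186, p̂₂ = 15/187 ≈ 0.08021.
Pooled p̂ = (82+15)/(805+187) = 97/992 = 0.09778.
SE = √(0.0882209 × 0.00658983) = 0.02411.
z = (0.10186 − 0.08021)/0.02411 = 0.02165/0.02411 = 0.898.
Two-sided p-value ≈ 2·Φ(−0.898) = 0.3692. With α = 0.01, fail to reject H₀.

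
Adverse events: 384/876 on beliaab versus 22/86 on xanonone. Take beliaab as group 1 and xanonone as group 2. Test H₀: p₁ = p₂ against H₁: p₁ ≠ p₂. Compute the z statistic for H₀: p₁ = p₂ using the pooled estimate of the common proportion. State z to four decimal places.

z = 3.2708

p̂₁ = 384/876 = 0.438356, p̂₂ = 22/86 = 0.255814.
Pooled p̂ = (384+22)/(876+86) = 406/962 = 0.422037.
SE = √(0.243922 × 0.0127695) = 0.055810.
z = (0.438356 − 0.255814)/0.055810 = 0.182542/0.055810 = 3.2708.
p-value = 2·P(Z > 3.271) ≈ 0.0011.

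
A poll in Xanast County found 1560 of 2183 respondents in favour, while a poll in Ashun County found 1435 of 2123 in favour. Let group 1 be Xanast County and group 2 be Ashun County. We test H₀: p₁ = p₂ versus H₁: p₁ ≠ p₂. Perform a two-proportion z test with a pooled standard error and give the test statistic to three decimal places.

z = 2.758

p̂₁ = 1560/2183 ≈ 0.714613, p̂₂ = 1435/2123 ≈ 0.675930.
Pooled p̂ = (1560+1435)/(2183+2123) = 2995/4306 = 0.695541.
SE = √(0.211764 × 0.000929117) = 0.014027.
z = (0.714613 − 0.675930)/0.014027 = 0.038683/0.014027 = 2.758.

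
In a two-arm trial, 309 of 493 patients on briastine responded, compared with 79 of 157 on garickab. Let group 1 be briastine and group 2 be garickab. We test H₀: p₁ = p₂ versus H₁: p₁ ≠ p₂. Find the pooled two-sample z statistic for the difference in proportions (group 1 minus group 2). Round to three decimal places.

z = 2.749

p̂₁ = 309/493 = 0.62677, p̂₂ = 79/157 = 0.50318.
Pooled p̂ = (309+79)/(493+157) = 388/650 = 0.59692.
SE = √(0.240606 × 0.00839782) = 0.04495.
z = (0.62677 − 0.50318)/0.04495 = 0.12359/0.04495 = 2.749.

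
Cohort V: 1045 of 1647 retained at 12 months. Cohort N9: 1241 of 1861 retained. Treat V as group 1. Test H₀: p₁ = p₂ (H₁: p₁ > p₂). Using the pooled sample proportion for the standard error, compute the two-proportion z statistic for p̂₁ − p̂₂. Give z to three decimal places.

p̂₁ = 1045/1647 = 0.634487, p̂₂ = 1241/1861 = 0.666846.
Pooled p̂ = (1045+1241)/(1647+1861) = 2286/3508 = 0.651653.
SE = √(0.227001 × 0.00114451) = 0.016118.
z = (0.634487 − 0.666846)/0.016118 = -0.032359/0.016118 = -2.008.
p-value = P(Z > -2.008) ≈ 0.9777.

z = -2.008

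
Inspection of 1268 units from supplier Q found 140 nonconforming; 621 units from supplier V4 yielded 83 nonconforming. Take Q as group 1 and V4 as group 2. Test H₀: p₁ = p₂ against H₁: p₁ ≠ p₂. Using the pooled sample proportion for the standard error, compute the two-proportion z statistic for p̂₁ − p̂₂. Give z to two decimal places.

p̂₁ = 140/1268 = 0.1104, p̂₂ = 83/621 = 0.1337.
Pooled p̂ = (140+83)/(1268+621) = 223/1889 = 0.1181.
SE = √(p̂(1−p̂)(1/n₁+1/n₂)) = √(0.1181·0.8819·0.00239895) = √(0.000249768) = 0.0158.
z = (0.1104 − 0.1337)/0.0158 = -0.0233/0.0158 = -1.47.
Two-sided p-value ≈ 2·Φ(−1.471) = 0.1413.

z = -1.47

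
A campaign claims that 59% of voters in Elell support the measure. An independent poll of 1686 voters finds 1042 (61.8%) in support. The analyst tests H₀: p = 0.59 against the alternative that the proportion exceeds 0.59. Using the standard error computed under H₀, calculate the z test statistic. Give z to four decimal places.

p̂ = 1042/1686 ≈ 0.618031.
Under H₀, SE = √(0.59·0.41/1686) = √(0.000143476) = 0.011978.
z = (0.618031 − 0.59)/0.011978 = 0.028031/0.011978 = 2.3402.
p-value = P(Z > 2.340) ≈ 0.0096.

z = 2.3402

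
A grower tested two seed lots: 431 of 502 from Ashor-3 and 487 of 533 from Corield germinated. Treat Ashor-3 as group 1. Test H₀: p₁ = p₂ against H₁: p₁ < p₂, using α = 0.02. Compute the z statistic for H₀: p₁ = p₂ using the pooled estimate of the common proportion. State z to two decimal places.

p̂₁ = 431/502 ≈ 0.8586, p̂₂ = 487/533 ≈ 0.9137.
Pooled p̂ = (431+487)/(502+533) = 918/1035 = 0.8870.
SE = √(p̂(1−p̂)(1/n₁+1/n₂)) = √(0.8870·0.1130·0.0038682) = √(0.000387844) = 0.0197.
z = (0.8586 − 0.9137)/0.0197 = -0.0551/0.0197 = -2.80.
p-value = P(Z < -2.799) ≈ 0.0026; since p < α = 0.02, reject H₀.

z = -2.80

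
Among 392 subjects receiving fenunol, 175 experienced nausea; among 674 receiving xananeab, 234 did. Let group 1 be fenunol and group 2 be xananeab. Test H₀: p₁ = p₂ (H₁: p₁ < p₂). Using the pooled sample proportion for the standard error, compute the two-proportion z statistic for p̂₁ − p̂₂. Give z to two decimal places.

p̂₁ = 175/392 ≈ 0.4464, p̂₂ = 234/674 ≈ 0.3472.
Pooled p̂ = (175+234)/(392+674) = 409/1066 = 0.3837.
SE = √(0.236469 × 0.0040347) = 0.0309.
z = (0.4464 − 0.3472)/0.0309 = 0.0992/0.0309 = 3.21.
p-value = P(Z < 3.213) ≈ 0.9993.

z = 3.21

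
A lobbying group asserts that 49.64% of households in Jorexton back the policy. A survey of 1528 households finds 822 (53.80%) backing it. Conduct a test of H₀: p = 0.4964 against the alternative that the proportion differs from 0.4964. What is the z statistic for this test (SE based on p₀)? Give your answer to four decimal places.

p̂ = 822/1528 ≈ 0.5379581.
SE = √(p₀(1−p₀)/n) = √(0.24999/1528) = 0.0127908.
z = (0.5379581 − 0.4964)/0.0127908 = 0.0415581/0.0127908 = 3.2491.

z = 3.2491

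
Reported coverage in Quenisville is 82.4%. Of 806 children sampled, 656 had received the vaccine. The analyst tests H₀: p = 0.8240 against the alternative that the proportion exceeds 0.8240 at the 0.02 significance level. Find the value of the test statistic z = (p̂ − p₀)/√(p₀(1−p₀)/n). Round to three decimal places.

p̂ = 656/806 ≈ 0.81390.
Under H₀, SE = √(0.824·0.176/806) = √(0.000179931) = 0.01341.
z = (0.81390 − 0.824)/0.01341 = -0.01010/0.01341 = -0.753.
p-value = P(Z > -0.753) ≈ 0.7744, so at α = 0.02 we fail to reject H₀.

z = -0.753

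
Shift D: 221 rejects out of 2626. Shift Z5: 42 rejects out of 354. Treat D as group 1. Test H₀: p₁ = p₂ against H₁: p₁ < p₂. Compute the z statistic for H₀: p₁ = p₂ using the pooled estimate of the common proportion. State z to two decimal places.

p̂₁ = 221/2626 ≈ 0.08416, p̂₂ = 42/354 ≈ 0.11864.
Pooled p̂ = (221+42)/(2626+354) = 263/2980 = 0.08826.
SE = √(0.0804661 × 0.00320567) = 0.01606.
z = (0.08416 − 0.11864)/0.01606 = -0.03448/0.01606 = -2.15.

z = -2.15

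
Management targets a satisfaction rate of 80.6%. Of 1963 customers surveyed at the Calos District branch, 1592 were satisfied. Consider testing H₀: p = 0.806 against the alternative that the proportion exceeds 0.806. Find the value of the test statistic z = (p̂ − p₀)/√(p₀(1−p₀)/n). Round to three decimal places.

z = 0.561

p̂ = 1592/1963 = 0.811004.
SE = √(p₀(1−p₀)/n) = √(0.15636/1963) = 0.008925.
z = (0.811004 − 0.806)/0.008925 = 0.005004/0.008925 = 0.561.
p-value = P(Z > 0.561) ≈ 0.2875.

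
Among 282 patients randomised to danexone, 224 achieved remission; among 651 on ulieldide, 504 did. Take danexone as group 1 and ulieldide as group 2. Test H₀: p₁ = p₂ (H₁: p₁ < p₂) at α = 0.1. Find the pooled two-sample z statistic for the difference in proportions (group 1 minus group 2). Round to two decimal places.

p̂₁ = 224/282 ≈ 0.7943, p̂₂ = 504/651 ≈ 0.7742.
Pooled p̂ = (224+504)/(282+651) = 728/933 = 0.7803.
SE = √(0.171444 × 0.0050822) = 0.0295.
z = (0.7943 − 0.7742)/0.0295 = 0.0201/0.0295 = 0.68.
p-value = P(Z < 0.682) ≈ 0.7524. With α = 0.1, fail to reject H₀.

z = 0.68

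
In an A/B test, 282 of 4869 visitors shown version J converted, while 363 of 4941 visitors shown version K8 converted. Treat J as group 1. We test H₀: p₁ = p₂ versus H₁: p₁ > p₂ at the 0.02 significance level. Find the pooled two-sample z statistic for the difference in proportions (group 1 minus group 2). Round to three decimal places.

z = -3.107

p̂₁ = 282/4869 = 0.057917, p̂₂ = 363/4941 = 0.073467.
Pooled p̂ = (282+363)/(4869+4941) = 645/9810 = 0.065749.
SE = √(0.0614263 × 0.000407769) = 0.005005.
z = (0.057917 − 0.073467)/0.005005 = -0.015550/0.005005 = -3.107.
p-value = P(Z > -3.107) ≈ 0.9991. With α = 0.02, fail to reject H₀.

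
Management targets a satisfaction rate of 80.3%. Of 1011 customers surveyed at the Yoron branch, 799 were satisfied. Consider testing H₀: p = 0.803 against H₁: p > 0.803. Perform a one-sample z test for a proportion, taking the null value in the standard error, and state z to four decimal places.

z = -1.0148

p̂ = 799/1011 = 0.7903066.
SE = √(p₀(1−p₀)/n) = √(0.15819/1011) = 0.0125088.
z = (0.7903066 − 0.803)/0.0125088 = -0.0126934/0.0125088 = -1.0148.
p-value = P(Z > -1.015) ≈ 0.8449.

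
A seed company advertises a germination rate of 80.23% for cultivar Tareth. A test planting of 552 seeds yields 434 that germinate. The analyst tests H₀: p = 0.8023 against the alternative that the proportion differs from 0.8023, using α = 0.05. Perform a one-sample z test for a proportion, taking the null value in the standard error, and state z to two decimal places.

p̂ = 434/552 = 0.7862.
Standard error under H₀: √(0.8023×0.1977/552) = 0.0170.
z = (0.7862 − 0.8023)/0.0170 = -0.0161/0.0170 = -0.95.
p-value = 2·P(Z > 0.948) ≈ 0.3432, so at α = 0.05 we fail to reject H₀.

z = -0.95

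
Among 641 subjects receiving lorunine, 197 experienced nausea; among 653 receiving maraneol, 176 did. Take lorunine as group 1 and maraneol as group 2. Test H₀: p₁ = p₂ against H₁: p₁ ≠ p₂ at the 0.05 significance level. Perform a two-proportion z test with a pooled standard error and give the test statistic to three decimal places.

z = 1.501

p̂₁ = 197/641 = 0.30733, p̂₂ = 176/653 = 0.26953.
Pooled p̂ = (197+176)/(641+653) = 373/1294 = 0.28825.
SE = √(p̂(1−p̂)(1/n₁+1/n₂)) = √(0.28825·0.71175·0.00309146) = √(0.000634254) = 0.02518.
z = (0.30733 − 0.26953)/0.02518 = 0.03780/0.02518 = 1.501.
p-value = 2·P(Z > 1.501) ≈ 0.1333; since p > α = 0.05, fail to reject H₀.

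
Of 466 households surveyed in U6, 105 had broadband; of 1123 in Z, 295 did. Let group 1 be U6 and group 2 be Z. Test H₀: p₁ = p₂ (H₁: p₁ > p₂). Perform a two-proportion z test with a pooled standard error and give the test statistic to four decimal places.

z = -1.5625

p̂₁ = 105/466 = 0.225322, p̂₂ = 295/1123 = 0.262689.
Pooled p̂ = (105+295)/(466+1123) = 400/1589 = 0.251731.
SE = √(p̂(1−p̂)(1/n₁+1/n₂)) = √(0.251731·0.748269·0.00303639) = √(0.000571942) = 0.023915.
z = (0.225322 − 0.262689)/0.023915 = -0.037367/0.023915 = -1.5625.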